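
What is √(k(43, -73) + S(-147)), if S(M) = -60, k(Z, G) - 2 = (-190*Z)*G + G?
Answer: √596279 ≈ 772.19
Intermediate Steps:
k(Z, G) = 2 + G - 190*G*Z (k(Z, G) = 2 + ((-190*Z)*G + G) = 2 + (-190*G*Z + G) = 2 + (G - 190*G*Z) = 2 + G - 190*G*Z)
√(k(43, -73) + S(-147)) = √((2 - 73 - 190*(-73)*43) - 60) = √((2 - 73 + 596410) - 60) = √(596339 - 60) = √596279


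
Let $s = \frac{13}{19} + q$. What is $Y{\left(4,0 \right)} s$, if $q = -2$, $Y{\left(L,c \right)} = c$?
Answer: $0$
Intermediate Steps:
$s = - \frac{25}{19}$ ($s = \frac{13}{19} - 2 = - \frac{25}{19} \approx -1.3158$)
$Y{\left(4,0 \right)} s = 0 \left(- \frac{25}{19}\right) = 0$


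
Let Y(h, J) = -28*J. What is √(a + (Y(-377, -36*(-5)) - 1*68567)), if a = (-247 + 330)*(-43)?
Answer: 2*I*√19294 ≈ 277.81*I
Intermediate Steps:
a = -3569 (a = 83*(-43) = -3569)
√(a + (Y(-377, -36*(-5)) - 1*68567)) = √(-3569 + (-(-1008)*(-5) - 1*68567)) = √(-3569 + (-28*180 - 68567)) = √(-3569 + (-5040 - 68567)) = √(-3569 - 73607) = √(-77176) = 2*I*√19294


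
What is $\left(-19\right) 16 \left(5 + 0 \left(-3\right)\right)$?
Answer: $-1520$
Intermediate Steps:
$\left(-19\right) 16 \left(5 + 0 \left(-3\right)\right) = - 304 \left(5 + 0\right) = \left(-304\right) 5 = -1520$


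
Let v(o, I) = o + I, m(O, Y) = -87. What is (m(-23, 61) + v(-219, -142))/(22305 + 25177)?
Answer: -224/23741 ≈ -0.0094351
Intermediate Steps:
v(o, I) = I + o
(m(-23, 61) + v(-219, -142))/(22305 + 25177) = (-87 + (-142 - 219))/(22305 + 25177) = (-87 - 361)/47482 = -448*1/47482 = -224/23741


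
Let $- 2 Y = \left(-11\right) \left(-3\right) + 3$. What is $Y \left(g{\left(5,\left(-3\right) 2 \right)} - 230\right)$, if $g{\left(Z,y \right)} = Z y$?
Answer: $4680$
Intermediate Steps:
$Y = -18$ ($Y = - \frac{\left(-11\right) \left(-3\right) + 3}{2} = - \frac{33 + 3}{2} = \left(- \frac{1}{2}\right) 36 = -18$)
$Y \left(g{\left(5,\left(-3\right) 2 \right)} - 230\right) = - 18 \left(5 \left(\left(-3\right) 2\right) - 230\right) = - 18 \left(5 \left(-6\right) - 230\right) = - 18 \left(-30 - 230\right) = \left(-18\right) \left(-260\right) = 4680$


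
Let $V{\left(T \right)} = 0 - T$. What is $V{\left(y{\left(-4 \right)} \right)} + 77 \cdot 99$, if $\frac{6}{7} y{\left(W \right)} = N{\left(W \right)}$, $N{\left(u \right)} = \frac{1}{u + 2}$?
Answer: $\frac{91483}{12} \approx 7623.6$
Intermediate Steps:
$N{\left(u \right)} = \frac{1}{2 + u}$
$y{\left(W \right)} = \frac{7}{6 \left(2 + W\right)}$
$V{\left(T \right)} = - T$
$V{\left(y{\left(-4 \right)} \right)} + 77 \cdot 99 = - \frac{7}{6 \left(2 - 4\right)} + 77 \cdot 99 = - \frac{7}{6 \left(-2\right)} + 7623 = - \frac{7 \left(-1\right)}{6 \cdot 2} + 7623 = \left(-1\right) \left(- \frac{7}{12}\right) + 7623 = \frac{7}{12} + 7623 = \frac{91483}{12}$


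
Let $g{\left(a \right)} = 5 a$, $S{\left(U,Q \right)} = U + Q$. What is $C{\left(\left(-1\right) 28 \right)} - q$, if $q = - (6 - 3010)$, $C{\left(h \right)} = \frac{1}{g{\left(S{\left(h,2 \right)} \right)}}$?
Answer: $- \frac{390521}{130} \approx -3004.0$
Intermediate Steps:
$S{\left(U,Q \right)} = Q + U$
$C{\left(h \right)} = \frac{1}{10 + 5 h}$ ($C{\left(h \right)} = \frac{1}{5 \left(2 + h\right)} = \frac{1}{10 + 5 h}$)
$q = 3004$ ($q = - (6 - 3010) = \left(-1\right) \left(-3004\right) = 3004$)
$C{\left(\left(-1\right) 28 \right)} - q = \frac{1}{5 \left(2 - 28\right)} - 3004 = \frac{1}{5 \left(-26\right)} - 3004 = \frac{1}{5} \left(- \frac{1}{26}\right) - 3004 = - \frac{1}{130} - 3004 = - \frac{390521}{130}$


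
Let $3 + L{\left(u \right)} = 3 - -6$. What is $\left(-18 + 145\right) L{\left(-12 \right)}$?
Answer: $762$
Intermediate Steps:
$L{\left(u \right)} = 6$ ($L{\left(u \right)} = -3 + \left(3 - -6\right) = -3 + \left(3 + 6\right) = -3 + 9 = 6$)
$\left(-18 + 145\right) L{\left(-12 \right)} = \left(-18 + 145\right) 6 = 127 \cdot 6 = 762$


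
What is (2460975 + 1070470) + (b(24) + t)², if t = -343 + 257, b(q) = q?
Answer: 3535289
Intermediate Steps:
t = -86
(2460975 + 1070470) + (b(24) + t)² = (2460975 + 1070470) + (24 - 86)² = 3531445 + (-62)² = 3531445 + 3844 = 3535289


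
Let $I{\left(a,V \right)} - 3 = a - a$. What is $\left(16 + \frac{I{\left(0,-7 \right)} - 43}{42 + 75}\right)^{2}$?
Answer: $\frac{3356224}{13689} \approx 245.18$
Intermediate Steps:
$I{\left(a,V \right)} = 3$ ($I{\left(a,V \right)} = 3 + \left(a - a\right) = 3 + 0 = 3$)
$\left(16 + \frac{I{\left(0,-7 \right)} - 43}{42 + 75}\right)^{2} = \left(16 + \frac{3 - 43}{42 + 75}\right)^{2} = \left(16 - \frac{40}{117}\right)^{2} = \left(\frac{1832}{117}\right)^{2} = \frac{3356224}{13689}$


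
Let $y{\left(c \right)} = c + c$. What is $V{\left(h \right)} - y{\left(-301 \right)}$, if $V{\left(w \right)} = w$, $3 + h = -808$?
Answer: $-209$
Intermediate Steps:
$h = -811$ ($h = -3 - 808 = -811$)
$y{\left(c \right)} = 2 c$
$V{\left(h \right)} - y{\left(-301 \right)} = -811 - 2 \left(-301\right) = -811 - -602 = -811 + 602 = -209$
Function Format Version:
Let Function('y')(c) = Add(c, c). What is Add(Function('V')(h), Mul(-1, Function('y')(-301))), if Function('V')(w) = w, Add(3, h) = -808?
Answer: -209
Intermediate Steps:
h = -811 (h = Add(-3, -808) = -811)
Function('y')(c) = Mul(2, c)
Add(Function('V')(h), Mul(-1, Function('y')(-301))) = Add(-811, Mul(-1, Mul(2, -301))) = Add(-811, Mul(-1, -602)) = Add(-811, 602) = -209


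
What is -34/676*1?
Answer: -17/338 ≈ -0.050296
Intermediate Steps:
-34/676*1 = -34*1/676*1 = -17/338*1 = -17/338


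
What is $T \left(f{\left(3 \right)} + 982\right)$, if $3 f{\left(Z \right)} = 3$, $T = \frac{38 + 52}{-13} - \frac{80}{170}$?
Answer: $- \frac{1606222}{221} \approx -7268.0$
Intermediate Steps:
$T = - \frac{1634}{221}$ ($T = 90 \left(- \frac{1}{13}\right) - \frac{8}{17} = - \frac{90}{13} - \frac{8}{17} = - \frac{1634}{221} \approx -7.3937$)
$f{\left(Z \right)} = 1$ ($f{\left(Z \right)} = \frac{1}{3} \cdot 3 = 1$)
$T \left(f{\left(3 \right)} + 982\right) = - \frac{1634 \left(1 + 982\right)}{221} = \left(- \frac{1634}{221}\right) 983 = - \frac{1606222}{221}$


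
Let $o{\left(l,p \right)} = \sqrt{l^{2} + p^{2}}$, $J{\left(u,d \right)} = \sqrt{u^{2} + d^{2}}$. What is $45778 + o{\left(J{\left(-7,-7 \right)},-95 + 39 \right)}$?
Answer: $45778 + 7 \sqrt{66} \approx 45835.0$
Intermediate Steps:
$J{\left(u,d \right)} = \sqrt{d^{2} + u^{2}}$
$45778 + o{\left(J{\left(-7,-7 \right)},-95 + 39 \right)} = 45778 + \sqrt{\left(\sqrt{\left(-7\right)^{2} + \left(-7\right)^{2}}\right)^{2} + \left(-95 + 39\right)^{2}} = 45778 + \sqrt{\left(\sqrt{49 + 49}\right)^{2} + \left(-56\right)^{2}} = 45778 + \sqrt{\left(\sqrt{98}\right)^{2} + 3136} = 45778 + \sqrt{\left(7 \sqrt{2}\right)^{2} + 3136} = 45778 + \sqrt{98 + 3136} = 45778 + \sqrt{3234} = 45778 + 7 \sqrt{66}$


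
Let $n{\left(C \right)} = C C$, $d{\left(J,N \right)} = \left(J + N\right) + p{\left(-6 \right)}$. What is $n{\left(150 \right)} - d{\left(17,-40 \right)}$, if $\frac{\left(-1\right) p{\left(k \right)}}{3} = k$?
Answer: $22505$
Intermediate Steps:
$p{\left(k \right)} = - 3 k$
$d{\left(J,N \right)} = 18 + J + N$ ($d{\left(J,N \right)} = \left(J + N\right) - -18 = \left(J + N\right) + 18 = 18 + J + N$)
$n{\left(C \right)} = C^{2}$
$n{\left(150 \right)} - d{\left(17,-40 \right)} = 150^{2} - \left(18 + 17 - 40\right) = 22500 - -5 = 22500 + 5 = 22505$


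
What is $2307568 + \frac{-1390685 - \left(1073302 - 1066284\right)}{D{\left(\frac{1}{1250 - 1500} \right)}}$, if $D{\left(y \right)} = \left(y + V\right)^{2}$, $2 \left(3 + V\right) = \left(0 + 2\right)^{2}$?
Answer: $\frac{58022654068}{63001} \approx 9.2098 \cdot 10^{5}$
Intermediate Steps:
$V = -1$ ($V = -3 + \frac{\left(0 + 2\right)^{2}}{2} = -3 + \frac{2^{2}}{2} = -3 + \frac{1}{2} \cdot 4 = -3 + 2 = -1$)
$D{\left(y \right)} = \left(-1 + y\right)^{2}$ ($D{\left(y \right)} = \left(y - 1\right)^{2} = \left(-1 + y\right)^{2}$)
$2307568 + \frac{-1390685 - \left(1073302 - 1066284\right)}{D{\left(\frac{1}{1250 - 1500} \right)}} = 2307568 + \frac{-1390685 - \left(1073302 - 1066284\right)}{\left(-1 + \frac{1}{1250 - 1500}\right)^{2}} = 2307568 + \frac{-1390685 - 7018}{\left(-1 + \frac{1}{-250}\right)^{2}} = 2307568 + \frac{-1390685 - 7018}{\left(-1 - \frac{1}{250}\right)^{2}} = 2307568 - \frac{1397703}{\left(- \frac{251}{250}\right)^{2}} = 2307568 - \frac{1397703}{\frac{63001}{62500}} = 2307568 - \frac{87356437500}{63001} = \frac{58022654068}{63001}$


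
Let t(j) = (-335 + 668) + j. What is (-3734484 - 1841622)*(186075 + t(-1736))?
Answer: -1029750647232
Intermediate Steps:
t(j) = 333 + j
(-3734484 - 1841622)*(186075 + t(-1736)) = (-3734484 - 1841622)*(186075 + (333 - 1736)) = -5576106*(186075 - 1403) = -5576106*184672 = -1029750647232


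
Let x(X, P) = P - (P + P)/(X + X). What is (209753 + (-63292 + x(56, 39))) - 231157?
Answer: -4740831/56 ≈ -84658.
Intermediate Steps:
x(X, P) = P - P/X (x(X, P) = P - 2*P/(2*X) = P - 2*P*1/(2*X) = P - P/X)
(209753 + (-63292 + x(56, 39))) - 231157 = (209753 + (-63292 + (39 - 1*39/56))) - 231157 = (209753 + (-63292 + (39 - 1*39*1/56))) - 231157 = (209753 + (-63292 + (39 - 39/56))) - 231157 = (209753 + (-63292 + 2145/56)) - 231157 = (209753 - 3542207/56) - 231157 = 8203961/56 - 231157 = -4740831/56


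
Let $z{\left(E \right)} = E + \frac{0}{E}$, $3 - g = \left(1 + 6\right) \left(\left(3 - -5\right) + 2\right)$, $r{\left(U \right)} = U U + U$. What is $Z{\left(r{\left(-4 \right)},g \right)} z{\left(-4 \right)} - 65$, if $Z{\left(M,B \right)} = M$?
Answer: $-113$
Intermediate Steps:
$r{\left(U \right)} = U + U^{2}$ ($r{\left(U \right)} = U^{2} + U = U + U^{2}$)
$g = -67$ ($g = 3 - \left(1 + 6\right) \left(\left(3 - -5\right) + 2\right) = 3 - 7 \left(\left(3 + 5\right) + 2\right) = 3 - 7 \left(8 + 2\right) = 3 - 7 \cdot 10 = 3 - 70 = -67$)
$z{\left(E \right)} = E$ ($z{\left(E \right)} = E + 0 = E$)
$Z{\left(r{\left(-4 \right)},g \right)} z{\left(-4 \right)} - 65 = - 4 \left(1 - 4\right) \left(-4\right) - 65 = \left(-4\right) \left(-3\right) \left(-4\right) - 65 = 12 \left(-4\right) - 65 = -48 - 65 = -113$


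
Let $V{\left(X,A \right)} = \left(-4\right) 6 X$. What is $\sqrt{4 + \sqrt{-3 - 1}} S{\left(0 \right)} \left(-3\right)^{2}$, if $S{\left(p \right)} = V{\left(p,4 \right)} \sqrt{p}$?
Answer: $0$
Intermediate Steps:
$V{\left(X,A \right)} = - 24 X$
$S{\left(p \right)} = - 24 p^{\frac{3}{2}}$ ($S{\left(p \right)} = - 24 p \sqrt{p} = - 24 p^{\frac{3}{2}}$)
$\sqrt{4 + \sqrt{-3 - 1}} S{\left(0 \right)} \left(-3\right)^{2} = \sqrt{4 + \sqrt{-3 - 1}} \left(- 24 \cdot 0^{\frac{3}{2}}\right) \left(-3\right)^{2} = \sqrt{4 + \sqrt{-4}} \left(\left(-24\right) 0\right) 9 = \sqrt{4 + 2 i} 0 \cdot 9 = 0 \cdot 9 = 0$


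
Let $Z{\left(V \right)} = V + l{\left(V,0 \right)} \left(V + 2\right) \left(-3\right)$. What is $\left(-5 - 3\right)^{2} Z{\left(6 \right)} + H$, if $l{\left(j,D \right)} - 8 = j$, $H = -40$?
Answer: $-21160$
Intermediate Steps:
$l{\left(j,D \right)} = 8 + j$
$Z{\left(V \right)} = V - 3 \left(2 + V\right) \left(8 + V\right)$ ($Z{\left(V \right)} = V + \left(8 + V\right) \left(V + 2\right) \left(-3\right) = V + \left(8 + V\right) \left(2 + V\right) \left(-3\right) = V + \left(2 + V\right) \left(8 + V\right) \left(-3\right) = V - 3 \left(2 + V\right) \left(8 + V\right)$)
$\left(-5 - 3\right)^{2} Z{\left(6 \right)} + H = \left(-5 - 3\right)^{2} \left(-48 - 174 - 3 \cdot 6^{2}\right) - 40 = \left(-8\right)^{2} \left(-48 - 174 - 108\right) - 40 = 64 \left(-48 - 174 - 108\right) - 40 = 64 \left(-330\right) - 40 = -21120 - 40 = -21160$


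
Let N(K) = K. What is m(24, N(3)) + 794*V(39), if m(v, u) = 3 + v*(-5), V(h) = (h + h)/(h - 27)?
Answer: 5044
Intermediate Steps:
V(h) = 2*h/(-27 + h) (V(h) = (2*h)/(-27 + h) = 2*h/(-27 + h))
m(v, u) = 3 - 5*v
m(24, N(3)) + 794*V(39) = (3 - 5*24) + 794*(2*39/(-27 + 39)) = (3 - 120) + 794*(2*39/12) = -117 + 794*(2*39*(1/12)) = -117 + 794*(13/2) = -117 + 5161 = 5044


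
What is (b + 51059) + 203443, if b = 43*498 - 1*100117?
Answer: 175799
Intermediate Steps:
b = -78703 (b = 21414 - 100117 = -78703)
(b + 51059) + 203443 = (-78703 + 51059) + 203443 = -27644 + 203443 = 175799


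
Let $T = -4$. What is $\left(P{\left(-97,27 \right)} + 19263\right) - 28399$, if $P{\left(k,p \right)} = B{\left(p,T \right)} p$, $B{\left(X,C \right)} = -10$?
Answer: $-9406$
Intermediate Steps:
$P{\left(k,p \right)} = - 10 p$
$\left(P{\left(-97,27 \right)} + 19263\right) - 28399 = \left(\left(-10\right) 27 + 19263\right) - 28399 = \left(-270 + 19263\right) - 28399 = 18993 - 28399 = -9406$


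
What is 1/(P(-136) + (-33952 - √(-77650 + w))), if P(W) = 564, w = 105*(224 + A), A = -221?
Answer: I/(√77335 - 33388*I) ≈ -2.9949e-5 + 2.4945e-7*I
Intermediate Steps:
w = 315 (w = 105*(224 - 221) = 105*3 = 315)
1/(P(-136) + (-33952 - √(-77650 + w))) = 1/(564 + (-33952 - √(-77650 + 315))) = 1/(564 + (-33952 - √(-77335))) = 1/(564 + (-33952 - I*√77335)) = 1/(-33388 - I*√77335)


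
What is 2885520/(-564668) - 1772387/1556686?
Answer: -1373164702309/219752692562 ≈ -6.2487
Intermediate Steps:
2885520/(-564668) - 1772387/1556686 = 2885520*(-1/564668) - 1772387*1/1556686 = -721380/141167 - 1772387/1556686 = -1373164702309/219752692562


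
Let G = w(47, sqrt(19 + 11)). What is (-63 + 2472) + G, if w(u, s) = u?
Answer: 2456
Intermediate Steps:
G = 47
(-63 + 2472) + G = (-63 + 2472) + 47 = 2409 + 47 = 2456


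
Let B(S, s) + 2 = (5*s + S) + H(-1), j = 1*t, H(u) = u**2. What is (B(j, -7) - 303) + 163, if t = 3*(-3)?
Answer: -185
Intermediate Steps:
t = -9
j = -9 (j = 1*(-9) = -9)
B(S, s) = -1 + S + 5*s (B(S, s) = -2 + ((5*s + S) + (-1)**2) = -2 + ((S + 5*s) + 1) = -2 + (1 + S + 5*s) = -1 + S + 5*s)
(B(j, -7) - 303) + 163 = ((-1 - 9 + 5*(-7)) - 303) + 163 = ((-1 - 9 - 35) - 303) + 163 = (-45 - 303) + 163 = -348 + 163 = -185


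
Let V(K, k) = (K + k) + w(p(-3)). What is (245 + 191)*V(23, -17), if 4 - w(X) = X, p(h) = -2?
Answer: 5232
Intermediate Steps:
w(X) = 4 - X
V(K, k) = 6 + K + k (V(K, k) = (K + k) + (4 - 1*(-2)) = (K + k) + (4 + 2) = (K + k) + 6 = 6 + K + k)
(245 + 191)*V(23, -17) = (245 + 191)*(6 + 23 - 17) = 436*12 = 5232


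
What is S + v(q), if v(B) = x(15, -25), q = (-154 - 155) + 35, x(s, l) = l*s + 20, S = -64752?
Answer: -65107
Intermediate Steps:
x(s, l) = 20 + l*s
q = -274 (q = -309 + 35 = -274)
v(B) = -355 (v(B) = 20 - 25*15 = 20 - 375 = -355)
S + v(q) = -64752 - 355 = -65107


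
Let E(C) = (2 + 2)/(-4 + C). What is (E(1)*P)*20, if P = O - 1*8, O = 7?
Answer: 80/3 ≈ 26.667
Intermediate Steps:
E(C) = 4/(-4 + C)
P = -1 (P = 7 - 1*8 = 7 - 8 = -1)
(E(1)*P)*20 = ((4/(-4 + 1))*(-1))*20 = ((4/(-3))*(-1))*20 = ((4*(-⅓))*(-1))*20 = -4/3*(-1)*20 = (4/3)*20 = 80/3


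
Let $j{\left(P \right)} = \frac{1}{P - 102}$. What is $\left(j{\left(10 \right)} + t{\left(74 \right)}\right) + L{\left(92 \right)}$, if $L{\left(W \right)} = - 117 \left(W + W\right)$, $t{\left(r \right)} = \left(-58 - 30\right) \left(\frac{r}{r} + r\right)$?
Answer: $- \frac{2587777}{92} \approx -28128.0$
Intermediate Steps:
$t{\left(r \right)} = -88 - 88 r$ ($t{\left(r \right)} = - 88 \left(1 + r\right) = -88 - 88 r$)
$j{\left(P \right)} = \frac{1}{-102 + P}$
$L{\left(W \right)} = - 234 W$ ($L{\left(W \right)} = - 117 \cdot 2 W = - 234 W$)
$\left(j{\left(10 \right)} + t{\left(74 \right)}\right) + L{\left(92 \right)} = \left(\frac{1}{-102 + 10} - 6600\right) - 21528 = \left(\frac{1}{-92} - 6600\right) - 21528 = \left(- \frac{1}{92} - 6600\right) - 21528 = - \frac{607201}{92} - 21528 = - \frac{2587777}{92}$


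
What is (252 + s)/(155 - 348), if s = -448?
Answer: 196/193 ≈ 1.0155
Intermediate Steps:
(252 + s)/(155 - 348) = (252 - 448)/(155 - 348) = -196/(-193) = -196*(-1/193) = 196/193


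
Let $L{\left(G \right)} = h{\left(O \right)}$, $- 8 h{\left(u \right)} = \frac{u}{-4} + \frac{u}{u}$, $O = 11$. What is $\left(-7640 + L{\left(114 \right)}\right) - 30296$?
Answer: $- \frac{1213945}{32} \approx -37936.0$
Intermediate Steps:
$h{\left(u \right)} = - \frac{1}{8} + \frac{u}{32}$ ($h{\left(u \right)} = - \frac{\frac{u}{-4} + \frac{u}{u}}{8} = - \frac{u \left(- \frac{1}{4}\right) + 1}{8} = - \frac{- \frac{u}{4} + 1}{8} = - \frac{1 - \frac{u}{4}}{8} = - \frac{1}{8} + \frac{u}{32}$)
$L{\left(G \right)} = \frac{7}{32}$ ($L{\left(G \right)} = - \frac{1}{8} + \frac{1}{32} \cdot 11 = - \frac{1}{8} + \frac{11}{32} = \frac{7}{32}$)
$\left(-7640 + L{\left(114 \right)}\right) - 30296 = \left(-7640 + \frac{7}{32}\right) - 30296 = - \frac{244473}{32} - 30296 = - \frac{1213945}{32}$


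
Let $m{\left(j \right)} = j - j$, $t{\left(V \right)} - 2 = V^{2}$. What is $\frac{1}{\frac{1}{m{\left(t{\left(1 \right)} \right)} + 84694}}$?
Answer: $84694$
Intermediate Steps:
$t{\left(V \right)} = 2 + V^{2}$
$m{\left(j \right)} = 0$
$\frac{1}{\frac{1}{m{\left(t{\left(1 \right)} \right)} + 84694}} = \frac{1}{\frac{1}{0 + 84694}} = \frac{1}{\frac{1}{84694}} = 84694$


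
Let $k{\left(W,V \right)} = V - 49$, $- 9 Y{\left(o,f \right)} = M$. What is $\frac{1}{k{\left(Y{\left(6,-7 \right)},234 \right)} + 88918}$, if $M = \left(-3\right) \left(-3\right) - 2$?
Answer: $\frac{1}{89103} \approx 1.1223 \cdot 10^{-5}$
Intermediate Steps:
$M = 7$ ($M = 9 - 2 = 7$)
$Y{\left(o,f \right)} = - \frac{7}{9}$ ($Y{\left(o,f \right)} = \left(- \frac{1}{9}\right) 7 = - \frac{7}{9}$)
$k{\left(W,V \right)} = -49 + V$ ($k{\left(W,V \right)} = V - 49 = -49 + V$)
$\frac{1}{k{\left(Y{\left(6,-7 \right)},234 \right)} + 88918} = \frac{1}{\left(-49 + 234\right) + 88918} = \frac{1}{185 + 88918} = \frac{1}{89103}$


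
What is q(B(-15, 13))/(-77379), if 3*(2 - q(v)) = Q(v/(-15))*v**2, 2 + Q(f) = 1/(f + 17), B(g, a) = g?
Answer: -887/464274 ≈ -0.0019105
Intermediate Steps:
Q(f) = -2 + 1/(17 + f) (Q(f) = -2 + 1/(f + 17) = -2 + 1/(17 + f))
q(v) = 2 - v**2*(-33 + 2*v/15)/(3*(17 - v/15)) (q(v) = 2 - (-33 - 2*v/(-15))/(17 + v/(-15))*v**2/3 = 2 - (-33 - 2*v*(-1)/15)/(17 + v*(-1/15))*v**2/3 = 2 - (-33 - (-2)*v/15)/(17 - v/15)*v**2/3 = 2 - (-33 + 2*v/15)/(17 - v/15)*v**2/3 = 2 - v**2*(-33 + 2*v/15)/(3*(17 - v/15)))
q(B(-15, 13))/(-77379) = ((-1530 + 6*(-15) + (-15)**2*(-495 + 2*(-15)))/(3*(-255 - 15)))/(-77379) = ((1/3)*(-1530 - 90 + 225*(-495 - 30))/(-270))*(-1/77379) = ((1/3)*(-1/270)*(-1530 - 90 + 225*(-525)))*(-1/77379) = ((1/3)*(-1/270)*(-1530 - 90 - 118125))*(-1/77379) = ((1/3)*(-1/270)*(-119745))*(-1/77379) = (887/6)*(-1/77379) = -887/464274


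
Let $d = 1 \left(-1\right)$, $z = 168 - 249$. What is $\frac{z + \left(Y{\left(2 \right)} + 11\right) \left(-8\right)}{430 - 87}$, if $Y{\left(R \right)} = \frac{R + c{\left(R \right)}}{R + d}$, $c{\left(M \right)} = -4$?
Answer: $- \frac{153}{343} \approx -0.44606$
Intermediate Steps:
$z = -81$ ($z = 168 - 249 = -81$)
$d = -1$
$Y{\left(R \right)} = \frac{-4 + R}{-1 + R}$ ($Y{\left(R \right)} = \frac{R - 4}{R - 1} = \frac{-4 + R}{-1 + R}$)
$\frac{z + \left(Y{\left(2 \right)} + 11\right) \left(-8\right)}{430 - 87} = \frac{-81 + \left(\frac{-4 + 2}{-1 + 2} + 11\right) \left(-8\right)}{430 - 87} = \frac{-81 + \left(1^{-1} \left(-2\right) + 11\right) \left(-8\right)}{343} = \left(-81 + \left(1 \left(-2\right) + 11\right) \left(-8\right)\right) \frac{1}{343} = \left(-81 + \left(-2 + 11\right) \left(-8\right)\right) \frac{1}{343} = \left(-81 + 9 \left(-8\right)\right) \frac{1}{343} = \left(-81 - 72\right) \frac{1}{343} = \left(-153\right) \frac{1}{343} = - \frac{153}{343}$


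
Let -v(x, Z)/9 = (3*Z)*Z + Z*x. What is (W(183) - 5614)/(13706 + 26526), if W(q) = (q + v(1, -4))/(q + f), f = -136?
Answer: -264071/1890904 ≈ -0.13965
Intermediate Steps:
v(x, Z) = -27*Z² - 9*Z*x (v(x, Z) = -9*((3*Z)*Z + Z*x) = -9*(3*Z² + Z*x) = -27*Z² - 9*Z*x)
W(q) = (-396 + q)/(-136 + q) (W(q) = (q - 9*(-4)*(1 + 3*(-4)))/(q - 136) = (q - 9*(-4)*(1 - 12))/(-136 + q) = (q - 9*(-4)*(-11))/(-136 + q) = (q - 396)/(-136 + q) = (-396 + q)/(-136 + q))
(W(183) - 5614)/(13706 + 26526) = ((-396 + 183)/(-136 + 183) - 5614)/(13706 + 26526) = (-213/47 - 5614)/40232 = ((1/47)*(-213) - 5614)*(1/40232) = (-213/47 - 5614)*(1/40232) = -264071/47*1/40232 = -264071/1890904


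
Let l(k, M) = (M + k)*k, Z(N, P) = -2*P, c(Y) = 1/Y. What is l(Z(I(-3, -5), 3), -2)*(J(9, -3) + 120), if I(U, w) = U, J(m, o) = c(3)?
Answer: 5776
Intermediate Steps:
c(Y) = 1/Y
J(m, o) = ⅓ (J(m, o) = 1/3 = ⅓)
l(k, M) = k*(M + k)
l(Z(I(-3, -5), 3), -2)*(J(9, -3) + 120) = ((-2*3)*(-2 - 2*3))*(⅓ + 120) = -6*(-2 - 6)*(361/3) = -6*(-8)*(361/3) = 48*(361/3) = 5776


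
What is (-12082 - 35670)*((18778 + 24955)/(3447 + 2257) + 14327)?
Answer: -488054932829/713 ≈ -6.8451e+8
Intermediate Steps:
(-12082 - 35670)*((18778 + 24955)/(3447 + 2257) + 14327) = -47752*(43733/5704 + 14327) = -47752*81764941/5704 = -488054932829/713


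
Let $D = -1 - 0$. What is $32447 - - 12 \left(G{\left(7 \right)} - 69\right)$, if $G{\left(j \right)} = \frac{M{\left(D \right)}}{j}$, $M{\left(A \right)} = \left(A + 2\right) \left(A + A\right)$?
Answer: $\frac{221309}{7} \approx 31616.0$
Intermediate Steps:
$D = -1$ ($D = -1 + 0 = -1$)
$M{\left(A \right)} = 2 A \left(2 + A\right)$ ($M{\left(A \right)} = \left(2 + A\right) 2 A = 2 A \left(2 + A\right)$)
$G{\left(j \right)} = - \frac{2}{j}$ ($G{\left(j \right)} = \frac{2 \left(-1\right) \left(2 - 1\right)}{j} = \frac{2 \left(-1\right) 1}{j} = - \frac{2}{j}$)
$32447 - - 12 \left(G{\left(7 \right)} - 69\right) = 32447 - - 12 \left(- \frac{2}{7} - 69\right) = 32447 - \left(-12\right) \left(- \frac{485}{7}\right) = 32447 - \frac{5820}{7} = \frac{221309}{7}$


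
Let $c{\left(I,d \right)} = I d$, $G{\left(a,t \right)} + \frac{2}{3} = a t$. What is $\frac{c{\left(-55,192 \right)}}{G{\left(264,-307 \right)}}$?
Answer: $\frac{15840}{121573} \approx 0.13029$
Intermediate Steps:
$G{\left(a,t \right)} = - \frac{2}{3} + a t$
$\frac{c{\left(-55,192 \right)}}{G{\left(264,-307 \right)}} = \frac{\left(-55\right) 192}{- \frac{2}{3} + 264 \left(-307\right)} = - \frac{10560}{- \frac{2}{3} - 81048} = - \frac{10560}{- \frac{243146}{3}} = \left(-10560\right) \left(- \frac{3}{243146}\right) = \frac{15840}{121573}$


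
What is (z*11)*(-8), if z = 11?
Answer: -968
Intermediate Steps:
(z*11)*(-8) = (11*11)*(-8) = 121*(-8) = -968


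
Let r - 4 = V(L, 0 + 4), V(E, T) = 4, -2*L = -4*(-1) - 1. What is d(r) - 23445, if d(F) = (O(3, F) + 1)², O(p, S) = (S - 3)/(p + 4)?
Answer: -1148661/49 ≈ -23442.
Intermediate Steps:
L = -3/2 (L = -(-4*(-1) - 1)/2 = -(4 - 1)/2 = -½*3 = -3/2 ≈ -1.5000)
r = 8 (r = 4 + 4 = 8)
O(p, S) = (-3 + S)/(4 + p)
d(F) = (4/7 + F/7)² (d(F) = ((-3 + F)/(4 + 3) + 1)² = ((-3 + F)/7 + 1)² = ((-3/7 + F/7) + 1)² = (4/7 + F/7)²)
d(r) - 23445 = (4 + 8)²/49 - 23445 = (1/49)*12² - 23445 = (1/49)*144 - 23445 = 144/49 - 23445 = -1148661/49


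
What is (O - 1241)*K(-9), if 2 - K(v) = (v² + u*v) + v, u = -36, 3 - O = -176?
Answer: 418428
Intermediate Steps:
O = 179 (O = 3 - 1*(-176) = 3 + 176 = 179)
K(v) = 2 - v² + 35*v (K(v) = 2 - ((v² - 36*v) + v) = 2 - (v² - 35*v) = 2 + (-v² + 35*v) = 2 - v² + 35*v)
(O - 1241)*K(-9) = (179 - 1241)*(2 - 1*(-9)² + 35*(-9)) = -1062*(2 - 1*81 - 315) = -1062*(2 - 81 - 315) = -1062*(-394) = 418428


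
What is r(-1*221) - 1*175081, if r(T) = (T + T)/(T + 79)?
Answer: -12430530/71 ≈ -1.7508e+5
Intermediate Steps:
r(T) = 2*T/(79 + T) (r(T) = (2*T)/(79 + T) = 2*T/(79 + T))
r(-1*221) - 1*175081 = 2*(-1*221)/(79 - 1*221) - 1*175081 = 2*(-221)/(79 - 221) - 175081 = 2*(-221)/(-142) - 175081 = 2*(-221)*(-1/142) - 175081 = 221/71 - 175081 = -12430530/71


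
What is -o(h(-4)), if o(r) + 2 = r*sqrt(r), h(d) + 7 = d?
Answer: 2 + 11*I*sqrt(11) ≈ 2.0 + 36.483*I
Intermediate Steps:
h(d) = -7 + d
o(r) = -2 + r**(3/2) (o(r) = -2 + r*sqrt(r) = -2 + r**(3/2))
-o(h(-4)) = -(-2 + (-7 - 4)**(3/2)) = -(-2 + (-11)**(3/2)) = -(-2 - 11*I*sqrt(11)) = 2 + 11*I*sqrt(11)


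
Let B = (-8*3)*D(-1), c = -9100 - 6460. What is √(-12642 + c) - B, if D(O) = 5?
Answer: 120 + I*√28202 ≈ 120.0 + 167.93*I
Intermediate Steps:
c = -15560
B = -120 (B = -8*3*5 = -24*5 = -120)
√(-12642 + c) - B = √(-12642 - 15560) - 1*(-120) = √(-28202) + 120 = I*√28202 + 120 = 120 + I*√28202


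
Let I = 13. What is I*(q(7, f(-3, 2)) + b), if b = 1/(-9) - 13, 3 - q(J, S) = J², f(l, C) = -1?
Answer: -6916/9 ≈ -768.44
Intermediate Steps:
q(J, S) = 3 - J²
b = -118/9 (b = -⅑ - 13 = -118/9 ≈ -13.111)
I*(q(7, f(-3, 2)) + b) = 13*((3 - 1*7²) - 118/9) = 13*((3 - 1*49) - 118/9) = 13*((3 - 49) - 118/9) = 13*(-46 - 118/9) = 13*(-532/9) = -6916/9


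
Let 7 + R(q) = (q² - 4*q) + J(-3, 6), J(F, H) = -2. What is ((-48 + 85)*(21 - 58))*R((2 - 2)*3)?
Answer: 12321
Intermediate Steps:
R(q) = -9 + q² - 4*q (R(q) = -7 + ((q² - 4*q) - 2) = -7 + (-2 + q² - 4*q) = -9 + q² - 4*q)
((-48 + 85)*(21 - 58))*R((2 - 2)*3) = ((-48 + 85)*(21 - 58))*(-9 + ((2 - 2)*3)² - 4*(2 - 2)*3) = (37*(-37))*(-9 + (0*3)² - 0*3) = -1369*(-9 + 0² - 4*0) = -1369*(-9 + 0 + 0) = -1369*(-9) = 12321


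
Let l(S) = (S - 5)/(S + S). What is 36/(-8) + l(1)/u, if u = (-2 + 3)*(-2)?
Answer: -7/2 ≈ -3.5000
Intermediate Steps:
u = -2 (u = 1*(-2) = -2)
l(S) = (-5 + S)/(2*S) (l(S) = (-5 + S)/((2*S)) = (-5 + S)*(1/(2*S)) = (-5 + S)/(2*S))
36/(-8) + l(1)/u = 36/(-8) + ((½)*(-5 + 1)/1)/(-2) = 36*(-⅛) - (-4)/4 = -9/2 - ½*(-2) = -9/2 + 1 = -7/2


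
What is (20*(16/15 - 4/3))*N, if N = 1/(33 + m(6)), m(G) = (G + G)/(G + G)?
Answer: -8/51 ≈ -0.15686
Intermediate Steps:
m(G) = 1 (m(G) = (2*G)/((2*G)) = (2*G)*(1/(2*G)) = 1)
N = 1/34 (N = 1/(33 + 1) = 1/34 ≈ 0.029412)
(20*(16/15 - 4/3))*N = (20*(16/15 - 4/3))*(1/34) = (20*(-4/15))*(1/34) = -16/3*1/34 = -8/51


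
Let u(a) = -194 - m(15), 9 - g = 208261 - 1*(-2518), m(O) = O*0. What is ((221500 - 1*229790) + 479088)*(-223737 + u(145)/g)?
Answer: -11100721776431104/105385 ≈ -1.0533e+11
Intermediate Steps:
m(O) = 0
g = -210770 (g = 9 - (208261 - 1*(-2518)) = 9 - (208261 + 2518) = 9 - 1*210779 = 9 - 210779 = -210770)
u(a) = -194 (u(a) = -194 - 1*0 = -194 + 0 = -194)
((221500 - 1*229790) + 479088)*(-223737 + u(145)/g) = ((221500 - 1*229790) + 479088)*(-223737 - 194/(-210770)) = ((221500 - 229790) + 479088)*(-223737 - 194*(-1/210770)) = (-8290 + 479088)*(-223737 + 97/105385) = 470798*(-23578523648/105385) = -11100721776431104/105385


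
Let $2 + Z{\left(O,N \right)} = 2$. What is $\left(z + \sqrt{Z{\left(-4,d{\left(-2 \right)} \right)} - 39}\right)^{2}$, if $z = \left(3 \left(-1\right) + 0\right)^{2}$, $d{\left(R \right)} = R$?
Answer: $\left(9 + i \sqrt{39}\right)^{2} \approx 42.0 + 112.41 i$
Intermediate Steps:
$Z{\left(O,N \right)} = 0$ ($Z{\left(O,N \right)} = -2 + 2 = 0$)
$z = 9$ ($z = \left(-3 + 0\right)^{2} = \left(-3\right)^{2} = 9$)
$\left(z + \sqrt{Z{\left(-4,d{\left(-2 \right)} \right)} - 39}\right)^{2} = \left(9 + \sqrt{0 - 39}\right)^{2} = \left(9 + \sqrt{-39}\right)^{2} = \left(9 + i \sqrt{39}\right)^{2}$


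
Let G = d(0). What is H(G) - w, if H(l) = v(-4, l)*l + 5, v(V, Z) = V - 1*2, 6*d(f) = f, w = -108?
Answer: 113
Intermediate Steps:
d(f) = f/6
v(V, Z) = -2 + V (v(V, Z) = V - 2 = -2 + V)
G = 0 (G = (⅙)*0 = 0)
H(l) = 5 - 6*l (H(l) = (-2 - 4)*l + 5 = -6*l + 5 = 5 - 6*l)
H(G) - w = (5 - 6*0) - 1*(-108) = (5 + 0) + 108 = 5 + 108 = 113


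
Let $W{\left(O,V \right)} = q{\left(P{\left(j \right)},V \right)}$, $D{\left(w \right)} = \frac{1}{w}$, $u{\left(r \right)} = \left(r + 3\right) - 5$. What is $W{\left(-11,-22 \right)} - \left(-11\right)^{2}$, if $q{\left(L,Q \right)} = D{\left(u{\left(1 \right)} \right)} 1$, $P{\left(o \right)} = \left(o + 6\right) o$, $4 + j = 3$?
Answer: $-122$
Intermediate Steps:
$j = -1$ ($j = -4 + 3 = -1$)
$u{\left(r \right)} = -2 + r$ ($u{\left(r \right)} = \left(3 + r\right) - 5 = -2 + r$)
$P{\left(o \right)} = o \left(6 + o\right)$ ($P{\left(o \right)} = \left(6 + o\right) o = o \left(6 + o\right)$)
$q{\left(L,Q \right)} = -1$ ($q{\left(L,Q \right)} = \frac{1}{-2 + 1} \cdot 1 = \frac{1}{-1} \cdot 1 = \left(-1\right) 1 = -1$)
$W{\left(O,V \right)} = -1$
$W{\left(-11,-22 \right)} - \left(-11\right)^{2} = -1 - \left(-11\right)^{2} = -1 - 121 = -122$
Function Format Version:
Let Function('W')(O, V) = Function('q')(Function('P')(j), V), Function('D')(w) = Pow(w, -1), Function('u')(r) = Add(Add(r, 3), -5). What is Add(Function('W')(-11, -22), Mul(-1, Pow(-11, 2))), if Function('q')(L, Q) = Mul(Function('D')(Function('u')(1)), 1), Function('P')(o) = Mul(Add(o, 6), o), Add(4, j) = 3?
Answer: -122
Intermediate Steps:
j = -1 (j = Add(-4, 3) = -1)
Function('u')(r) = Add(-2, r) (Function('u')(r) = Add(Add(3, r), -5) = Add(-2, r))
Function('P')(o) = Mul(o, Add(6, o)) (Function('P')(o) = Mul(Add(6, o), o) = Mul(o, Add(6, o)))
Function('q')(L, Q) = -1 (Function('q')(L, Q) = Mul(Pow(Add(-2, 1), -1), 1) = Mul(Pow(-1, -1), 1) = Mul(-1, 1) = -1)
Function('W')(O, V) = -1
Add(Function('W')(-11, -22), Mul(-1, Pow(-11, 2))) = Add(-1, Mul(-1, Pow(-11, 2))) = Add(-1, Mul(-1, 121)) = Add(-1, -121) = -122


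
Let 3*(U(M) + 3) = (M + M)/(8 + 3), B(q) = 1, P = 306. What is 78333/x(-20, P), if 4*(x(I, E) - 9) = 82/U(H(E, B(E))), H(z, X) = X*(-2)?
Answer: 5378866/167 ≈ 32209.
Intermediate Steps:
H(z, X) = -2*X
U(M) = -3 + 2*M/33 (U(M) = -3 + ((M + M)/(8 + 3))/3 = -3 + ((2*M)/11)/3 = -3 + ((2*M)*(1/11))/3 = -3 + (2*M/11)/3 = -3 + 2*M/33)
x(I, E) = 501/206 (x(I, E) = 9 + (82/(-3 + 2*(-2*1)/33))/4 = 9 + (82/(-3 + (2/33)*(-2)))/4 = 9 + (82/(-3 - 4/33))/4 = 9 + (82/(-103/33))/4 = 9 + (82*(-33/103))/4 = 9 + (1/4)*(-2706/103) = 9 - 1353/206 = 501/206)
78333/x(-20, P) = 78333/(501/206) = 78333*(206/501) = 5378866/167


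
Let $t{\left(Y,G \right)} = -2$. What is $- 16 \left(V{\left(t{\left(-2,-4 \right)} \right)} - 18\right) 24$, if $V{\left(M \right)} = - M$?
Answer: $6144$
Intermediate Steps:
$- 16 \left(V{\left(t{\left(-2,-4 \right)} \right)} - 18\right) 24 = - 16 \left(\left(-1\right) \left(-2\right) - 18\right) 24 = - 16 \left(2 - 18\right) 24 = \left(-16\right) \left(-16\right) 24 = 256 \cdot 24 = 6144$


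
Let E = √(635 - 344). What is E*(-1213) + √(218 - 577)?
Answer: -1213*√291 + I*√359 ≈ -20692.0 + 18.947*I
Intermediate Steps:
E = √291 ≈ 17.059
E*(-1213) + √(218 - 577) = √291*(-1213) + √(218 - 577) = -1213*√291 + √(-359) = -1213*√291 + I*√359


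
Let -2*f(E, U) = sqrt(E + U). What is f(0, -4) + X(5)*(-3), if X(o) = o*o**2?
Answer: -375 - I ≈ -375.0 - 1.0*I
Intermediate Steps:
X(o) = o**3
f(E, U) = -sqrt(E + U)/2
f(0, -4) + X(5)*(-3) = -sqrt(0 - 4)/2 + 5**3*(-3) = -I + 125*(-3) = -I - 375 = -375 - I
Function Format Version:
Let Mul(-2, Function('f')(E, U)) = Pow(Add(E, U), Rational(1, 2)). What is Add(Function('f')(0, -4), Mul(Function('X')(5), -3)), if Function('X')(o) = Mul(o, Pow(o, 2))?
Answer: Add(-375, Mul(-1, I)) ≈ Add(-375.00, Mul(-1.0000, I))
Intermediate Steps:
Function('X')(o) = Pow(o, 3)
Function('f')(E, U) = Mul(Rational(-1, 2), Pow(Add(E, U), Rational(1, 2)))
Add(Function('f')(0, -4), Mul(Function('X')(5), -3)) = Add(Mul(Rational(-1, 2), Pow(Add(0, -4), Rational(1, 2))), Mul(Pow(5, 3), -3)) = Add(Mul(Rational(-1, 2), Pow(-4, Rational(1, 2))), Mul(125, -3)) = Add(Mul(Rational(-1, 2), Mul(2, I)), -375) = Add(Mul(-1, I), -375) = Add(-375, Mul(-1, I))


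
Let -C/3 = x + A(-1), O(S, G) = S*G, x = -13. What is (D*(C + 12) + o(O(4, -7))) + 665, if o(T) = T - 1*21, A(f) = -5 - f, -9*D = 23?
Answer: 455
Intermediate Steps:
D = -23/9 (D = -⅑*23 = -23/9 ≈ -2.5556)
O(S, G) = G*S
o(T) = -21 + T (o(T) = T - 21 = -21 + T)
C = 51 (C = -3*(-13 + (-5 - 1*(-1))) = -3*(-13 + (-5 + 1)) = -3*(-13 - 4) = -3*(-17) = 51)
(D*(C + 12) + o(O(4, -7))) + 665 = (-23*(51 + 12)/9 + (-21 - 7*4)) + 665 = (-23/9*63 + (-21 - 28)) + 665 = (-161 - 49) + 665 = -210 + 665 = 455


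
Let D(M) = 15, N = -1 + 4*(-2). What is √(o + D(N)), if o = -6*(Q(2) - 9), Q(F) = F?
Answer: √57 ≈ 7.5498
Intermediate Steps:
N = -9 (N = -1 - 8 = -9)
o = 42 (o = -6*(2 - 9) = -6*(-7) = 42)
√(o + D(N)) = √(42 + 15) = √57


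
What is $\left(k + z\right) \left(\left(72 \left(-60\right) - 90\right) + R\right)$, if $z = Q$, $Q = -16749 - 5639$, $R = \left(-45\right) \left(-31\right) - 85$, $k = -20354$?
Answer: $132500200$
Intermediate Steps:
$R = 1310$ ($R = 1395 - 85 = 1310$)
$Q = -22388$ ($Q = -16749 - 5639 = -22388$)
$z = -22388$
$\left(k + z\right) \left(\left(72 \left(-60\right) - 90\right) + R\right) = \left(-20354 - 22388\right) \left(\left(72 \left(-60\right) - 90\right) + 1310\right) = - 42742 \left(\left(-4320 - 90\right) + 1310\right) = - 42742 \left(-4410 + 1310\right) = \left(-42742\right) \left(-3100\right) = 132500200$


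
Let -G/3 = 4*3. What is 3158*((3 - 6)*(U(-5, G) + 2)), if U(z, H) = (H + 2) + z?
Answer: 350538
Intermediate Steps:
G = -36 (G = -12*3 = -3*12 = -36)
U(z, H) = 2 + H + z (U(z, H) = (2 + H) + z = 2 + H + z)
3158*((3 - 6)*(U(-5, G) + 2)) = 3158*((3 - 6)*((2 - 36 - 5) + 2)) = 3158*(-3*(-39 + 2)) = 3158*(-3*(-37)) = 3158*111 = 350538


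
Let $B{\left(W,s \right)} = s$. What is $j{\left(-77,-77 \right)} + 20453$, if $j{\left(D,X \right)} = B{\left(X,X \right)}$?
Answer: $20376$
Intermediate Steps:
$j{\left(D,X \right)} = X$
$j{\left(-77,-77 \right)} + 20453 = -77 + 20453 = 20376$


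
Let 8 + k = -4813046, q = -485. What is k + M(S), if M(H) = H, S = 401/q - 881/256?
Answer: -597589314581/124160 ≈ -4.8131e+6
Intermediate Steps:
S = -529941/124160 (S = 401/(-485) - 881/256 = 401*(-1/485) - 881*1/256 = -401/485 - 881/256 = -529941/124160 ≈ -4.2682)
k = -4813054 (k = -8 - 4813046 = -4813054)
k + M(S) = -4813054 - 529941/124160 = -597589314581/124160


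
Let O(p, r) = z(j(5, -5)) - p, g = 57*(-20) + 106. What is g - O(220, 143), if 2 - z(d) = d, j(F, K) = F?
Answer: -811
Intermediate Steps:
z(d) = 2 - d
g = -1034 (g = -1140 + 106 = -1034)
O(p, r) = -3 - p (O(p, r) = (2 - 1*5) - p = (2 - 5) - p = -3 - p)
g - O(220, 143) = -1034 - (-3 - 1*220) = -1034 - (-3 - 220) = -1034 - 1*(-223) = -1034 + 223 = -811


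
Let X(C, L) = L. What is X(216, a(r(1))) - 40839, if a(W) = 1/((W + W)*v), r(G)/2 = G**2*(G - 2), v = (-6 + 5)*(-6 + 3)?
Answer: -490069/12 ≈ -40839.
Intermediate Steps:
v = 3 (v = -1*(-3) = 3)
r(G) = 2*G**2*(-2 + G) (r(G) = 2*(G**2*(G - 2)) = 2*(G**2*(-2 + G)) = 2*G**2*(-2 + G))
a(W) = 1/(6*W) (a(W) = 1/((W + W)*3) = (1/3)/(2*W) = (1/(2*W))*(1/3) = 1/(6*W))
X(216, a(r(1))) - 40839 = 1/(6*((2*1**2*(-2 + 1)))) - 40839 = 1/(6*((2*1*(-1)))) - 40839 = (1/6)/(-2) - 40839 = (1/6)*(-1/2) - 40839 = -1/12 - 40839 = -490069/12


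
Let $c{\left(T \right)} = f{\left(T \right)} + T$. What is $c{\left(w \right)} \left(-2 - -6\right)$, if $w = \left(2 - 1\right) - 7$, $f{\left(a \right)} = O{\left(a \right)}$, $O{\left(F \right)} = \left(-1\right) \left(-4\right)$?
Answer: $-8$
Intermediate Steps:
$O{\left(F \right)} = 4$
$f{\left(a \right)} = 4$
$w = -6$ ($w = 1 - 7 = -6$)
$c{\left(T \right)} = 4 + T$
$c{\left(w \right)} \left(-2 - -6\right) = \left(4 - 6\right) \left(-2 - -6\right) = - 2 \left(-2 + 6\right) = \left(-2\right) 4 = -8$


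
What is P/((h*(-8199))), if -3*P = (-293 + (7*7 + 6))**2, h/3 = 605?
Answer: 56644/44643555 ≈ 0.0012688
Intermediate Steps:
h = 1815 (h = 3*605 = 1815)
P = -56644/3 (P = -(-293 + (7*7 + 6))**2/3 = -(-293 + (49 + 6))**2/3 = -(-293 + 55)**2/3 = -1/3*(-238)**2 = -1/3*56644 = -56644/3 ≈ -18881.)
P/((h*(-8199))) = -56644/(3*(1815*(-8199))) = -56644/3/(-14881185) = -56644/3*(-1/14881185) = 56644/44643555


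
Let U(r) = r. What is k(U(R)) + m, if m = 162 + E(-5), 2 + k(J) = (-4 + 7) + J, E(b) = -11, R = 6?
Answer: 158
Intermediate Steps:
k(J) = 1 + J (k(J) = -2 + ((-4 + 7) + J) = -2 + (3 + J) = 1 + J)
m = 151 (m = 162 - 11 = 151)
k(U(R)) + m = (1 + 6) + 151 = 7 + 151 = 158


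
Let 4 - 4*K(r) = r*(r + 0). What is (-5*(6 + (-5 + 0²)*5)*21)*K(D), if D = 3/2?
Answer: 13965/16 ≈ 872.81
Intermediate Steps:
D = 3/2 (D = 3*(½) = 3/2 ≈ 1.5000)
K(r) = 1 - r²/4 (K(r) = 1 - r*(r + 0)/4 = 1 - r*r/4 = 1 - r²/4)
(-5*(6 + (-5 + 0²)*5)*21)*K(D) = (-5*(6 + (-5 + 0²)*5)*21)*(1 - (3/2)²/4) = (-5*(6 + (-5 + 0)*5)*21)*(1 - ¼*9/4) = (-5*(6 - 5*5)*21)*(1 - 9/16) = (-5*(6 - 25)*21)*(7/16) = (-5*(-19)*21)*(7/16) = (95*21)*(7/16) = 1995*(7/16) = 13965/16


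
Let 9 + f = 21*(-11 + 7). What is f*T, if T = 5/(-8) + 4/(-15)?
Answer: 3317/40 ≈ 82.925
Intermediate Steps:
f = -93 (f = -9 + 21*(-11 + 7) = -9 + 21*(-4) = -9 - 84 = -93)
T = -107/120 (T = 5*(-1/8) + 4*(-1/15) = -5/8 - 4/15 = -107/120 ≈ -0.89167)
f*T = -93*(-107/120) = 3317/40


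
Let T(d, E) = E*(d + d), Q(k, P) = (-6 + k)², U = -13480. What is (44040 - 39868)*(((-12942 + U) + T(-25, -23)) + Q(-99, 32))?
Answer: -59438484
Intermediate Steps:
T(d, E) = 2*E*d (T(d, E) = E*(2*d) = 2*E*d)
(44040 - 39868)*(((-12942 + U) + T(-25, -23)) + Q(-99, 32)) = (44040 - 39868)*(((-12942 - 13480) + 2*(-23)*(-25)) + (-6 - 99)²) = 4172*((-26422 + 1150) + (-105)²) = 4172*(-25272 + 11025) = 4172*(-14247) = -59438484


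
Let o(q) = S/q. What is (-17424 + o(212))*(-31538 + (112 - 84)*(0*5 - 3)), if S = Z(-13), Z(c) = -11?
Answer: 58404237089/106 ≈ 5.5098e+8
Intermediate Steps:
S = -11
o(q) = -11/q
(-17424 + o(212))*(-31538 + (112 - 84)*(0*5 - 3)) = (-17424 - 11/212)*(-31538 + (112 - 84)*(0*5 - 3)) = (-17424 - 11*1/212)*(-31538 + 28*(0 - 3)) = (-17424 - 11/212)*(-31538 + 28*(-3)) = -3693899*(-31538 - 84)/212 = -3693899/212*(-31622) = 58404237089/106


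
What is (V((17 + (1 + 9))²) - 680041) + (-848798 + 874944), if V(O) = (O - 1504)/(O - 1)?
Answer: -476036335/728 ≈ -6.5390e+5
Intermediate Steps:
V(O) = (-1504 + O)/(-1 + O)
(V((17 + (1 + 9))²) - 680041) + (-848798 + 874944) = ((-1504 + (17 + (1 + 9))²)/(-1 + (17 + (1 + 9))²) - 680041) + (-848798 + 874944) = ((-1504 + (17 + 10)²)/(-1 + (17 + 10)²) - 680041) + 26146 = ((-1504 + 27²)/(-1 + 27²) - 680041) + 26146 = ((-1504 + 729)/(-1 + 729) - 680041) + 26146 = (-775/728 - 680041) + 26146 = -495070623/728 + 26146 = -476036335/728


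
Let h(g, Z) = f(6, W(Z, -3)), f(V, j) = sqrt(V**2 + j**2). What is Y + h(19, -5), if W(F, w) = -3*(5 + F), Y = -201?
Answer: -195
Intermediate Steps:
W(F, w) = -15 - 3*F
h(g, Z) = sqrt(36 + (-15 - 3*Z)**2) (h(g, Z) = sqrt(6**2 + (-15 - 3*Z)**2) = sqrt(36 + (-15 - 3*Z)**2))
Y + h(19, -5) = -201 + 3*sqrt(4 + (5 - 5)**2) = -201 + 3*sqrt(4 + 0**2) = -201 + 3*sqrt(4 + 0) = -201 + 3*sqrt(4) = -201 + 3*2 = -201 + 6 = -195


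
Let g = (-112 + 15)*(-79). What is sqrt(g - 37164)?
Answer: I*sqrt(29501) ≈ 171.76*I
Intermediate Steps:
g = 7663 (g = -97*(-79) = 7663)
sqrt(g - 37164) = sqrt(7663 - 37164) = sqrt(-29501) = I*sqrt(29501)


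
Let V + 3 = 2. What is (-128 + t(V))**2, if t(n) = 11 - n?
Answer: 13456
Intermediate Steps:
V = -1 (V = -3 + 2 = -1)
(-128 + t(V))**2 = (-128 + (11 - 1*(-1)))**2 = (-128 + (11 + 1))**2 = (-128 + 12)**2 = (-116)**2 = 13456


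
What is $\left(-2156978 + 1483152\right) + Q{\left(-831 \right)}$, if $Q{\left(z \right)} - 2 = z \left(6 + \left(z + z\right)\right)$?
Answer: $702312$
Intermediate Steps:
$Q{\left(z \right)} = 2 + z \left(6 + 2 z\right)$ ($Q{\left(z \right)} = 2 + z \left(6 + \left(z + z\right)\right) = 2 + z \left(6 + 2 z\right)$)
$\left(-2156978 + 1483152\right) + Q{\left(-831 \right)} = \left(-2156978 + 1483152\right) + \left(2 + 2 \left(-831\right)^{2} + 6 \left(-831\right)\right) = -673826 + \left(2 + 2 \cdot 690561 - 4986\right) = -673826 + \left(2 + 1381122 - 4986\right) = -673826 + 1376138 = 702312$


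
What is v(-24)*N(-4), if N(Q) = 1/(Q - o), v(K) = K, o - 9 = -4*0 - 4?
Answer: 8/3 ≈ 2.6667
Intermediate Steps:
o = 5 (o = 9 + (-4*0 - 4) = 9 + (0 - 4) = 9 - 4 = 5)
N(Q) = 1/(-5 + Q) (N(Q) = 1/(Q - 1*5) = 1/(Q - 5) = 1/(-5 + Q))
v(-24)*N(-4) = -24/(-5 - 4) = -24/(-9) = -24*(-⅑) = 8/3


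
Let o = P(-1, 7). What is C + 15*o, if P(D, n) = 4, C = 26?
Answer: 86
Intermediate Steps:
o = 4
C + 15*o = 26 + 15*4 = 26 + 60 = 86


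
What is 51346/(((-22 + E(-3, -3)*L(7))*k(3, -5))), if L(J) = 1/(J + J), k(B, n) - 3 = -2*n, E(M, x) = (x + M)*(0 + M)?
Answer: -359422/1885 ≈ -190.67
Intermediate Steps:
E(M, x) = M*(M + x) (E(M, x) = (M + x)*M = M*(M + x))
k(B, n) = 3 - 2*n
L(J) = 1/(2*J)
51346/(((-22 + E(-3, -3)*L(7))*k(3, -5))) = 51346/(((-22 + (-3*(-3 - 3))*((½)/7))*(3 - 2*(-5)))) = 51346/(((-22 + (-3*(-6))*((½)*(⅐)))*(3 + 10))) = 51346/(((-22 + 18*(1/14))*13)) = 51346/(((-22 + 9/7)*13)) = 51346/((-145/7*13)) = 51346/(-1885/7) = 51346*(-7/1885) = -359422/1885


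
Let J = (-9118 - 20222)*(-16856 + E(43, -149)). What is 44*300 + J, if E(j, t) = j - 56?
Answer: 494949660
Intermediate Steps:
E(j, t) = -56 + j
J = 494936460 (J = (-9118 - 20222)*(-16856 + (-56 + 43)) = -29340*(-16856 - 13) = -29340*(-16869) = 494936460)
44*300 + J = 44*300 + 494936460 = 13200 + 494936460 = 494949660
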